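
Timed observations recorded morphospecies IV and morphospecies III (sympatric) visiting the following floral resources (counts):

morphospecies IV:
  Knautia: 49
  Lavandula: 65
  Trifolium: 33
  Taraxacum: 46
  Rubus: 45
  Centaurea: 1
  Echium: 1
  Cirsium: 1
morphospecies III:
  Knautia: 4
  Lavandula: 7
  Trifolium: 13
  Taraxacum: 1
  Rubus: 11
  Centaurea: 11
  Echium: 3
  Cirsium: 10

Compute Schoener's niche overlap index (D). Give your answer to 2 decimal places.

0.53

Proportions for morphospecies IV (n=241): 49/241=0.2033, 65/241=0.2697, 33/241=0.1369, 46/241=0.1909, 45/241=0.1867, 1/241=0.0041, 1/241=0.0041, 1/241=0.0041
Proportions for morphospecies III (n=60): 4/60=0.0667, 7/60=0.1167, 13/60=0.2167, 1/60=0.0167, 11/60=0.1833, 11/60=0.1833, 3/60=0.0500, 10/60=0.1667
Σ|p₁ᵢ − p₂ᵢ| = 0.1366 + 0.1530 + 0.0798 + 0.1742 + 0.0034 + 0.1792 + 0.0459 + 0.1626 = 0.9347
D = 1 − ½ × 0.9347 = 1 − 0.46735 = 0.53265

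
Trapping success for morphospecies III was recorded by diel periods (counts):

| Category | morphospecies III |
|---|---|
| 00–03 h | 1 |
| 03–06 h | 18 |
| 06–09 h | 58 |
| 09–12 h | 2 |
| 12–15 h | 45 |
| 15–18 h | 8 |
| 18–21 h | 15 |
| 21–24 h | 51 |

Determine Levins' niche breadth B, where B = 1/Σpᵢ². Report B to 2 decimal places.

Proportions for morphospecies III (n=198): 1/198=0.0051, 18/198=0.0909, 58/198=0.2929, 2/198=0.0101, 45/198=0.2273, 8/198=0.0404, 15/198=0.0758, 51/198=0.2576
Σpᵢ² = 0.0051² + 0.0909² + 0.2929² + 0.0101² + 0.2273² + 0.0404² + 0.0758² + 0.2576² = 0.000026 + 0.008263 + 0.085790 + 0.000102 + 0.051665 + 0.001632 + 0.005746 + 0.066358 = 0.219582
B = 1 / 0.219582 = 4.5541

4.55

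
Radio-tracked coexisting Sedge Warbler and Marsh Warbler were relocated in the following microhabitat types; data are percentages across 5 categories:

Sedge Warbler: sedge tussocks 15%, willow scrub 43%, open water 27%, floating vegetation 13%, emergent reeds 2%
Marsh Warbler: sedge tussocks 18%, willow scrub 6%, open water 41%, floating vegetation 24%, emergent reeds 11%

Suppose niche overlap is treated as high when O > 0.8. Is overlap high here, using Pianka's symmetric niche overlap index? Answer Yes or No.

Convert percentages to proportions (divide by 100).
Σ p₁ᵢp₂ᵢ = 0.0270 + 0.0258 + 0.1107 + 0.0312 + 0.0022 = 0.1969
Σp_1ᵢ² = 0.15² + 0.43² + 0.27² + 0.13² + 0.02² = 0.0225 + 0.1849 + 0.0729 + 0.0169 + 0.0004 = 0.2976
Σp_2ᵢ² = 0.18² + 0.06² + 0.41² + 0.24² + 0.11² = 0.0324 + 0.0036 + 0.1681 + 0.0576 + 0.0121 = 0.2738
O = 0.1969 / √(0.2976 × 0.2738) = 0.1969 / 0.28545 = 0.6898
O = 0.6898 < 0.8 → No.

No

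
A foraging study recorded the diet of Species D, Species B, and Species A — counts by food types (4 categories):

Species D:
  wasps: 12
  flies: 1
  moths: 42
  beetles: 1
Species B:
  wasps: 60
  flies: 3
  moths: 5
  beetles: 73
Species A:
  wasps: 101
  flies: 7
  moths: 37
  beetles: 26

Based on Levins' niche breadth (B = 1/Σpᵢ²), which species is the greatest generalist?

Species A

Proportions for Species D (n=56): 12/56=0.2143, 1/56=0.0179, 42/56=0.7500, 1/56=0.0179
Proportions for Species B (n=141): 60/141=0.4255, 3/141=0.0213, 5/141=0.0355, 73/141=0.5177
Proportions for Species A (n=171): 101/171=0.5906, 7/171=0.0409, 37/171=0.2164, 26/171=0.1520
Σp_Dᵢ² = 0.2143² + 0.0179² + 0.7500² + 0.0179² = 0.045924 + 0.000320 + 0.562500 + 0.000320 = 0.609064
B_D = 1 / 0.609064 = 1.6419
Σp_Bᵢ² = 0.4255² + 0.0213² + 0.0355² + 0.5177² = 0.181050 + 0.000454 + 0.001260 + 0.268013 = 0.450777
B_B = 1 / 0.450777 = 2.2184
Σp_Aᵢ² = 0.5906² + 0.0409² + 0.2164² + 0.1520² = 0.348808 + 0.001673 + 0.046829 + 0.023104 = 0.420414
B_A = 1 / 0.420414 = 2.3786
Highest B → broadest niche (most generalist): Species A (B = 2.38).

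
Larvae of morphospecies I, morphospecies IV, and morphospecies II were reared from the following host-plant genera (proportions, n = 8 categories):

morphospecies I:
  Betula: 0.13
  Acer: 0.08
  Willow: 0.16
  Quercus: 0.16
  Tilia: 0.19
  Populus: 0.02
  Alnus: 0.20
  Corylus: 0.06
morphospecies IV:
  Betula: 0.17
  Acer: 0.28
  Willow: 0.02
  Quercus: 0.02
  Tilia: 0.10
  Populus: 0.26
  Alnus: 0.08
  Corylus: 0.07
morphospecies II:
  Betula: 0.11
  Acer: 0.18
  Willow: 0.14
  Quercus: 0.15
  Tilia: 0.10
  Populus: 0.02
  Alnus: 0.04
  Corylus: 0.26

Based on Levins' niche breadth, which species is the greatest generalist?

morphospecies I

Σp_Iᵢ² = 0.13² + 0.08² + 0.16² + 0.16² + 0.19² + 0.02² + 0.20² + 0.06² = 0.0169 + 0.0064 + 0.0256 + 0.0256 + 0.0361 + 0.0004 + 0.0400 + 0.0036 = 0.1546
B_I = 1 / 0.1546 = 6.4683
Σp_IVᵢ² = 0.17² + 0.28² + 0.02² + 0.02² + 0.10² + 0.26² + 0.08² + 0.07² = 0.0289 + 0.0784 + 0.0004 + 0.0004 + 0.0100 + 0.0676 + 0.0064 + 0.0049 = 0.1970
B_IV = 1 / 0.1970 = 5.0761
Σp_IIᵢ² = 0.11² + 0.18² + 0.14² + 0.15² + 0.10² + 0.02² + 0.04² + 0.26² = 0.0121 + 0.0324 + 0.0196 + 0.0225 + 0.0100 + 0.0004 + 0.0016 + 0.0676 = 0.1662
B_II = 1 / 0.1662 = 6.0168
Highest B → broadest niche (most generalist): morphospecies I (B = 6.47).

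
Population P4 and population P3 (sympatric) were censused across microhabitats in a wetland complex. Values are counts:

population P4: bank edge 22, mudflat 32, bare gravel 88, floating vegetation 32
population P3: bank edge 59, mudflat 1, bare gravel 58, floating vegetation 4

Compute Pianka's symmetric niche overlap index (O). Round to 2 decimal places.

0.78

Proportions for population P4 (n=174): 22/174=0.1264, 32/174=0.1839, 88/174=0.5057, 32/174=0.1839
Proportions for population P3 (n=122): 59/122=0.4836, 1/122=0.0082, 58/122=0.4754, 4/122=0.0328
Σ p₁ᵢp₂ᵢ = 0.061127 + 0.001508 + 0.240410 + 0.006032 = 0.309077
Σp_1ᵢ² = 0.1264² + 0.1839² + 0.5057² + 0.1839² = 0.015977 + 0.033819 + 0.255732 + 0.033819 = 0.339347
Σp_2ᵢ² = 0.4836² + 0.0082² + 0.4754² + 0.0328² = 0.233869 + 0.000067 + 0.226005 + 0.001076 = 0.461017
O = 0.309077 / √(0.339347 × 0.461017) = 0.309077 / 0.3955310 = 0.7814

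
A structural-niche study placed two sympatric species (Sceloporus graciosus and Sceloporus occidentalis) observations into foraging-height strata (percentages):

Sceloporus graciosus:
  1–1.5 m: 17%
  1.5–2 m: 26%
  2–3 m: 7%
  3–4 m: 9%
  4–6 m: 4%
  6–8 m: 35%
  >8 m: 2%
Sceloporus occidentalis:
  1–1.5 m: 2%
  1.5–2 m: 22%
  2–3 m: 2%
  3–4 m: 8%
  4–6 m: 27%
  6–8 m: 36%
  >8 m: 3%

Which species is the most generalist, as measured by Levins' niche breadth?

Convert percentages to proportions (divide by 100).
Σp_gracᵢ² = 0.17² + 0.26² + 0.07² + 0.09² + 0.04² + 0.35² + 0.02² = 0.0289 + 0.0676 + 0.0049 + 0.0081 + 0.0016 + 0.1225 + 0.0004 = 0.2340
B_grac = 1 / 0.2340 = 4.2735
Σp_occiᵢ² = 0.02² + 0.22² + 0.02² + 0.08² + 0.27² + 0.36² + 0.03² = 0.0004 + 0.0484 + 0.0004 + 0.0064 + 0.0729 + 0.1296 + 0.0009 = 0.2590
B_occi = 1 / 0.2590 = 3.8610
Highest B → broadest niche (most generalist): Sceloporus graciosus (B = 4.27).

Sceloporus graciosus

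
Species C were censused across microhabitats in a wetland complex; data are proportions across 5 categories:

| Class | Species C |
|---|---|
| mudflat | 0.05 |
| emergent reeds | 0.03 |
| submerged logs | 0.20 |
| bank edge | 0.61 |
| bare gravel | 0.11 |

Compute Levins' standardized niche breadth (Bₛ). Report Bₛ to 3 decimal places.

Σpᵢ² = 0.05² + 0.03² + 0.20² + 0.61² + 0.11² = 0.0025 + 0.0009 + 0.0400 + 0.3721 + 0.0121 = 0.4276
B = 1 / 0.4276 = 2.33863
Bₛ = (B − 1)/(n − 1) = (2.33863 − 1)/(5 − 1) = 1.33863/4 = 0.33466

0.335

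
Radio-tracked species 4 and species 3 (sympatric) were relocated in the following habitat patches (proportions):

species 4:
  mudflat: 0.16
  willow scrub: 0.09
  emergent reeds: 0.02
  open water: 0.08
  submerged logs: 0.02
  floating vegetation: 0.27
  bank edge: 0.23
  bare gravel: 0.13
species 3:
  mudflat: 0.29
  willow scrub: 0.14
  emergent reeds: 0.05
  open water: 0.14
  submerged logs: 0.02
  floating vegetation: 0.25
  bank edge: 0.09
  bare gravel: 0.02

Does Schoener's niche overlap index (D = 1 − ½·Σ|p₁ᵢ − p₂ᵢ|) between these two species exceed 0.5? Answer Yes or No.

Σ|p₁ᵢ − p₂ᵢ| = 0.13 + 0.05 + 0.03 + 0.06 + 0.00 + 0.02 + 0.14 + 0.11 = 0.54
D = 1 − ½ × 0.54 = 1 − 0.270 = 0.7300
D = 0.7300 > 0.5 → Yes.

Yes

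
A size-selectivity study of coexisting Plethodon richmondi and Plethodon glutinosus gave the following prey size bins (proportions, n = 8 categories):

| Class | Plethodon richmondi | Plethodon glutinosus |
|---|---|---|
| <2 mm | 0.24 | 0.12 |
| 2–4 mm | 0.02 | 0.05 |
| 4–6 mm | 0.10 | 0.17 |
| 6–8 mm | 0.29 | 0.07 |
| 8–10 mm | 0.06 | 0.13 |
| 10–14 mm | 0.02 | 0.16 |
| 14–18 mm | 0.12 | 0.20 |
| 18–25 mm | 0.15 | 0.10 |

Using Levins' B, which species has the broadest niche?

Σp_richᵢ² = 0.24² + 0.02² + 0.10² + 0.29² + 0.06² + 0.02² + 0.12² + 0.15² = 0.0576 + 0.0004 + 0.0100 + 0.0841 + 0.0036 + 0.0004 + 0.0144 + 0.0225 = 0.1930
B_rich = 1 / 0.1930 = 5.1813
Σp_glutᵢ² = 0.12² + 0.05² + 0.17² + 0.07² + 0.13² + 0.16² + 0.20² + 0.10² = 0.0144 + 0.0025 + 0.0289 + 0.0049 + 0.0169 + 0.0256 + 0.0400 + 0.0100 = 0.1432
B_glut = 1 / 0.1432 = 6.9832
Highest B → broadest niche (most generalist): Plethodon glutinosus (B = 6.98).

Plethodon glutinosus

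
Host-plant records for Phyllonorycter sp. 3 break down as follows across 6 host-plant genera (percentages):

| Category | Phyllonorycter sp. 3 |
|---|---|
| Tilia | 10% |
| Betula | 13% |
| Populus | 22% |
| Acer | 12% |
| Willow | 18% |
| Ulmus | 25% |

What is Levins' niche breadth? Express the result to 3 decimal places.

5.417

Convert percentages to proportions (divide by 100).
Σpᵢ² = 0.10² + 0.13² + 0.22² + 0.12² + 0.18² + 0.25² = 0.0100 + 0.0169 + 0.0484 + 0.0144 + 0.0324 + 0.0625 = 0.1846
B = 1 / 0.1846 = 5.41712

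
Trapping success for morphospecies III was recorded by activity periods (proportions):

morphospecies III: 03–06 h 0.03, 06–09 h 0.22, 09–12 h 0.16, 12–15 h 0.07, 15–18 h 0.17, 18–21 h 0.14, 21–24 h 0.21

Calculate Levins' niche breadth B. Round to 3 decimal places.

Σpᵢ² = 0.03² + 0.22² + 0.16² + 0.07² + 0.17² + 0.14² + 0.21² = 0.0009 + 0.0484 + 0.0256 + 0.0049 + 0.0289 + 0.0196 + 0.0441 = 0.1724
B = 1 / 0.1724 = 5.80046

5.800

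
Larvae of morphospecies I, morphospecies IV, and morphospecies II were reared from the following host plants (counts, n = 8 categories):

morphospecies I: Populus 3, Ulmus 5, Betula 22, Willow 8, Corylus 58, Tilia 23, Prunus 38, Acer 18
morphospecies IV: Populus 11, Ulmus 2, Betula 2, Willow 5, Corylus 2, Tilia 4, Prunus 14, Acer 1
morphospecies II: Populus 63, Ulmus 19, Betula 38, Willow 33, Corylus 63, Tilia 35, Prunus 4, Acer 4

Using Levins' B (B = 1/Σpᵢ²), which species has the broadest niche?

Proportions for morphospecies I (n=175): 3/175=0.0171, 5/175=0.0286, 22/175=0.1257, 8/175=0.0457, 58/175=0.3314, 23/175=0.1314, 38/175=0.2171, 18/175=0.1029
Proportions for morphospecies IV (n=41): 11/41=0.2683, 2/41=0.0488, 2/41=0.0488, 5/41=0.1220, 2/41=0.0488, 4/41=0.0976, 14/41=0.3415, 1/41=0.0244
Proportions for morphospecies II (n=259): 63/259=0.2432, 19/259=0.0734, 38/259=0.1467, 33/259=0.1274, 63/259=0.2432, 35/259=0.1351, 4/259=0.0154, 4/259=0.0154
Σp_Iᵢ² = 0.0171² + 0.0286² + 0.1257² + 0.0457² + 0.3314² + 0.1314² + 0.2171² + 0.1029² = 0.000292 + 0.000818 + 0.015800 + 0.002088 + 0.109826 + 0.017266 + 0.047132 + 0.010588 = 0.203810
B_I = 1 / 0.203810 = 4.9065
Σp_IVᵢ² = 0.2683² + 0.0488² + 0.0488² + 0.1220² + 0.0488² + 0.0976² + 0.3415² + 0.0244² = 0.071985 + 0.002381 + 0.002381 + 0.014884 + 0.002381 + 0.009526 + 0.116622 + 0.000595 = 0.220755
B_IV = 1 / 0.220755 = 4.5299
Σp_IIᵢ² = 0.2432² + 0.0734² + 0.1467² + 0.1274² + 0.2432² + 0.1351² + 0.0154² + 0.0154² = 0.059146 + 0.005388 + 0.021521 + 0.016231 + 0.059146 + 0.018252 + 0.000237 + 0.000237 = 0.180158
B_II = 1 / 0.180158 = 5.5507
Highest B → broadest niche (most generalist): morphospecies II (B = 5.55).

morphospecies II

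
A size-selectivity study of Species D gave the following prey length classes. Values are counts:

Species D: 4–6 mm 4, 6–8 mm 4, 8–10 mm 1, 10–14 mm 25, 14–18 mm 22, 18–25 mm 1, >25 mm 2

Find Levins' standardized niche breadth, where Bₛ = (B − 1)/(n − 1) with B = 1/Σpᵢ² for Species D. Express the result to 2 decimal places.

0.34

Proportions for Species D (n=59): 4/59=0.0678, 4/59=0.0678, 1/59=0.0169, 25/59=0.4237, 22/59=0.3729, 1/59=0.0169, 2/59=0.0339
Σpᵢ² = 0.0678² + 0.0678² + 0.0169² + 0.4237² + 0.3729² + 0.0169² + 0.0339² = 0.004597 + 0.004597 + 0.000286 + 0.179522 + 0.139054 + 0.000286 + 0.001149 = 0.329491
B = 1 / 0.329491 = 3.0350
Bₛ = (B − 1)/(n − 1) = (3.0350 − 1)/(7 − 1) = 2.0350/6 = 0.3392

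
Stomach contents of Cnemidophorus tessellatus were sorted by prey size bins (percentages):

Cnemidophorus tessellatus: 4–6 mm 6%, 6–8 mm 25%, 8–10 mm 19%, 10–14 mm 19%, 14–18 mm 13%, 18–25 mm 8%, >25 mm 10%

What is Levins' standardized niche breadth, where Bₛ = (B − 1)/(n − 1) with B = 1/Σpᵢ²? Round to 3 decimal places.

0.805

Convert percentages to proportions (divide by 100).
Σpᵢ² = 0.06² + 0.25² + 0.19² + 0.19² + 0.13² + 0.08² + 0.10² = 0.0036 + 0.0625 + 0.0361 + 0.0361 + 0.0169 + 0.0064 + 0.0100 = 0.1716
B = 1 / 0.1716 = 5.82751
Bₛ = (B − 1)/(n − 1) = (5.82751 − 1)/(7 − 1) = 4.82751/6 = 0.80459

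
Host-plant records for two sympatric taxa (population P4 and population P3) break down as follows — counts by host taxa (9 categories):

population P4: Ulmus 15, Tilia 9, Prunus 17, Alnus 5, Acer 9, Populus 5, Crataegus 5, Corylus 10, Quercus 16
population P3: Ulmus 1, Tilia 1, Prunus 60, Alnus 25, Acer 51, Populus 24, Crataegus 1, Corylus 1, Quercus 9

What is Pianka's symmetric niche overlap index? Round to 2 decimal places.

0.66

Proportions for population P4 (n=91): 15/91=0.1648, 9/91=0.0989, 17/91=0.1868, 5/91=0.0549, 9/91=0.0989, 5/91=0.0549, 5/91=0.0549, 10/91=0.1099, 16/91=0.1758
Proportions for population P3 (n=173): 1/173=0.0058, 1/173=0.0058, 60/173=0.3468, 25/173=0.1445, 51/173=0.2948, 24/173=0.1387, 1/173=0.0058, 1/173=0.0058, 9/173=0.0520
Σ p₁ᵢp₂ᵢ = 0.000956 + 0.000574 + 0.064782 + 0.007933 + 0.029156 + 0.007615 + 0.000318 + 0.000637 + 0.009142 = 0.121113
Σp_1ᵢ² = 0.1648² + 0.0989² + 0.1868² + 0.0549² + 0.0989² + 0.0549² + 0.0549² + 0.1099² + 0.1758² = 0.027159 + 0.009781 + 0.034894 + 0.003014 + 0.009781 + 0.003014 + 0.003014 + 0.012078 + 0.030906 = 0.133641
Σp_2ᵢ² = 0.0058² + 0.0058² + 0.3468² + 0.1445² + 0.2948² + 0.1387² + 0.0058² + 0.0058² + 0.0520² = 0.000034 + 0.000034 + 0.120270 + 0.020880 + 0.086907 + 0.019238 + 0.000034 + 0.000034 + 0.002704 = 0.250135
O = 0.121113 / √(0.133641 × 0.250135) = 0.121113 / 0.1828341 = 0.6624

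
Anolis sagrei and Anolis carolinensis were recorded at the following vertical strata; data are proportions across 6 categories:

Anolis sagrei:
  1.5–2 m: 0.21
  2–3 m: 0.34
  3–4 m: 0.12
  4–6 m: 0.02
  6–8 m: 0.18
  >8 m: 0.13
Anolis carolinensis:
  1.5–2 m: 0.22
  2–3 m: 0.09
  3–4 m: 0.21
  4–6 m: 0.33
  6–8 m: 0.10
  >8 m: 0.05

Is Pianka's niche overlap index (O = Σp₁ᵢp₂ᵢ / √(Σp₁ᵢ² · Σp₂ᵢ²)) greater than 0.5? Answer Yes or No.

Yes

Σ p₁ᵢp₂ᵢ = 0.0462 + 0.0306 + 0.0252 + 0.0066 + 0.0180 + 0.0065 = 0.1331
Σp_1ᵢ² = 0.21² + 0.34² + 0.12² + 0.02² + 0.18² + 0.13² = 0.0441 + 0.1156 + 0.0144 + 0.0004 + 0.0324 + 0.0169 = 0.2238
Σp_2ᵢ² = 0.22² + 0.09² + 0.21² + 0.33² + 0.10² + 0.05² = 0.0484 + 0.0081 + 0.0441 + 0.1089 + 0.0100 + 0.0025 = 0.2220
O = 0.1331 / √(0.2238 × 0.2220) = 0.1331 / 0.22290 = 0.5971
O = 0.5971 > 0.5 → Yes.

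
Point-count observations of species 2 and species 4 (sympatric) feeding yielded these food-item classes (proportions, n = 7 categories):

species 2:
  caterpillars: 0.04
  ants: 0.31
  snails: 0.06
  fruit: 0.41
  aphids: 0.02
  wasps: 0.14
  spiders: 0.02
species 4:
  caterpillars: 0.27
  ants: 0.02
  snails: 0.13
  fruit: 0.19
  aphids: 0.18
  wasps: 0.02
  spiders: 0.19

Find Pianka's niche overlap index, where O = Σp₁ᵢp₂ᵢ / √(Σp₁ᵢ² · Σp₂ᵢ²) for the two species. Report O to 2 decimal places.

0.47

Σ p₁ᵢp₂ᵢ = 0.0108 + 0.0062 + 0.0078 + 0.0779 + 0.0036 + 0.0028 + 0.0038 = 0.1129
Σp_1ᵢ² = 0.04² + 0.31² + 0.06² + 0.41² + 0.02² + 0.14² + 0.02² = 0.0016 + 0.0961 + 0.0036 + 0.1681 + 0.0004 + 0.0196 + 0.0004 = 0.2898
Σp_2ᵢ² = 0.27² + 0.02² + 0.13² + 0.19² + 0.18² + 0.02² + 0.19² = 0.0729 + 0.0004 + 0.0169 + 0.0361 + 0.0324 + 0.0004 + 0.0361 = 0.1952
O = 0.1129 / √(0.2898 × 0.1952) = 0.1129 / 0.23784 = 0.4747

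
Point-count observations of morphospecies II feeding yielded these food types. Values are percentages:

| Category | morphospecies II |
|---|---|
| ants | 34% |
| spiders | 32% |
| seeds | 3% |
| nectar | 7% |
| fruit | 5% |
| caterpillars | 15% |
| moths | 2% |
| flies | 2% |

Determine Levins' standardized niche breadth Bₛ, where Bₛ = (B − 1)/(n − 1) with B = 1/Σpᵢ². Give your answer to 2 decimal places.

Convert percentages to proportions (divide by 100).
Σpᵢ² = 0.34² + 0.32² + 0.03² + 0.07² + 0.05² + 0.15² + 0.02² + 0.02² = 0.1156 + 0.1024 + 0.0009 + 0.0049 + 0.0025 + 0.0225 + 0.0004 + 0.0004 = 0.2496
B = 1 / 0.2496 = 4.0064
Bₛ = (B − 1)/(n − 1) = (4.0064 − 1)/(8 − 1) = 3.0064/7 = 0.4295

0.43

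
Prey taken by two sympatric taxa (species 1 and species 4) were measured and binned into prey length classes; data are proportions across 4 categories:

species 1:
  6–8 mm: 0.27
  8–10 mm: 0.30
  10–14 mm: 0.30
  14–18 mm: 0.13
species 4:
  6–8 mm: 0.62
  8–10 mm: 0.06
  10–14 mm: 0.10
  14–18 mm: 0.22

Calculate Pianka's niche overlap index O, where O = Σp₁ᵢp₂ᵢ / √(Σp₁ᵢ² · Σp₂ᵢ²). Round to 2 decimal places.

Σ p₁ᵢp₂ᵢ = 0.1674 + 0.0180 + 0.0300 + 0.0286 = 0.2440
Σp_1ᵢ² = 0.27² + 0.30² + 0.30² + 0.13² = 0.0729 + 0.0900 + 0.0900 + 0.0169 = 0.2698
Σp_2ᵢ² = 0.62² + 0.06² + 0.10² + 0.22² = 0.3844 + 0.0036 + 0.0100 + 0.0484 = 0.4464
O = 0.2440 / √(0.2698 × 0.4464) = 0.2440 / 0.34704 = 0.7031

0.70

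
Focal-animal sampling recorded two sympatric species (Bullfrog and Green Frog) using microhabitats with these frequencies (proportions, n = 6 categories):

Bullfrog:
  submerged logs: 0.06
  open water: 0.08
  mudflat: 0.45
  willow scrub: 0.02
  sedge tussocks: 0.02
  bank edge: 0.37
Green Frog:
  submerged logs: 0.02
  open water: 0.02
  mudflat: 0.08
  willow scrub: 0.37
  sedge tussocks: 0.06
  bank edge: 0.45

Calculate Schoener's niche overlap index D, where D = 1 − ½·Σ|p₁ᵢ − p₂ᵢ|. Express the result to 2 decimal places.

Σ|p₁ᵢ − p₂ᵢ| = 0.04 + 0.06 + 0.37 + 0.35 + 0.04 + 0.08 = 0.94
D = 1 − ½ × 0.94 = 1 − 0.470 = 0.5300

0.53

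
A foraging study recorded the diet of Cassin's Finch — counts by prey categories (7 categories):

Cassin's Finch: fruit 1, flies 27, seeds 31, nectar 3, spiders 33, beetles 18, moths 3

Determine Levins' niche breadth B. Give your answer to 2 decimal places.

4.31

Proportions for Cassin's Finch (n=116): 1/116=0.0086, 27/116=0.2328, 31/116=0.2672, 3/116=0.0259, 33/116=0.2845, 18/116=0.1552, 3/116=0.0259
Σpᵢ² = 0.0086² + 0.2328² + 0.2672² + 0.0259² + 0.2845² + 0.1552² + 0.0259² = 0.000074 + 0.054196 + 0.071396 + 0.000671 + 0.080940 + 0.024087 + 0.000671 = 0.232035
B = 1 / 0.232035 = 4.3097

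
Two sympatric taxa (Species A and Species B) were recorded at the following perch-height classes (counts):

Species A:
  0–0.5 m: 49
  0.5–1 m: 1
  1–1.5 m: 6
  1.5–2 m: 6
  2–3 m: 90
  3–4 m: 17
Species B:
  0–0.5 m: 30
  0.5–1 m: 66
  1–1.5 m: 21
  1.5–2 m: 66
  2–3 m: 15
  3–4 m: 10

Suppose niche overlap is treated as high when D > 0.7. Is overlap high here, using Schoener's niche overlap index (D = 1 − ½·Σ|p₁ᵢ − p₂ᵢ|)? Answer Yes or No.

Proportions for Species A (n=169): 49/169=0.2899, 1/169=0.0059, 6/169=0.0355, 6/169=0.0355, 90/169=0.5325, 17/169=0.1006
Proportions for Species B (n=208): 30/208=0.1442, 66/208=0.3173, 21/208=0.1010, 66/208=0.3173, 15/208=0.0721, 10/208=0.0481
Σ|p₁ᵢ − p₂ᵢ| = 0.1457 + 0.3114 + 0.0655 + 0.2818 + 0.4604 + 0.0525 = 1.3173
D = 1 − ½ × 1.3173 = 1 − 0.65865 = 0.34135
D = 0.34135 < 0.7 → No.

No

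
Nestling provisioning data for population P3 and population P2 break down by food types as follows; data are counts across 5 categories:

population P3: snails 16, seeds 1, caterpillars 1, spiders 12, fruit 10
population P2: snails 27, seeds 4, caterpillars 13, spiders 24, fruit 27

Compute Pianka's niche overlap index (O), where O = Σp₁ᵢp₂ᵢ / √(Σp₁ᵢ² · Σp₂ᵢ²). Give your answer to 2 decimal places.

Proportions for population P3 (n=40): 16/40=0.4000, 1/40=0.0250, 1/40=0.0250, 12/40=0.3000, 10/40=0.2500
Proportions for population P2 (n=95): 27/95=0.2842, 4/95=0.0421, 13/95=0.1368, 24/95=0.2526, 27/95=0.2842
Σ p₁ᵢp₂ᵢ = 0.113680 + 0.001053 + 0.003420 + 0.075780 + 0.071050 = 0.264983
Σp_1ᵢ² = 0.4000² + 0.0250² + 0.0250² + 0.3000² + 0.2500² = 0.160000 + 0.000625 + 0.000625 + 0.090000 + 0.062500 = 0.313750
Σp_2ᵢ² = 0.2842² + 0.0421² + 0.1368² + 0.2526² + 0.2842² = 0.080770 + 0.001772 + 0.018714 + 0.063807 + 0.080770 = 0.245833
O = 0.264983 / √(0.313750 × 0.245833) = 0.264983 / 0.2777231 = 0.9541

0.95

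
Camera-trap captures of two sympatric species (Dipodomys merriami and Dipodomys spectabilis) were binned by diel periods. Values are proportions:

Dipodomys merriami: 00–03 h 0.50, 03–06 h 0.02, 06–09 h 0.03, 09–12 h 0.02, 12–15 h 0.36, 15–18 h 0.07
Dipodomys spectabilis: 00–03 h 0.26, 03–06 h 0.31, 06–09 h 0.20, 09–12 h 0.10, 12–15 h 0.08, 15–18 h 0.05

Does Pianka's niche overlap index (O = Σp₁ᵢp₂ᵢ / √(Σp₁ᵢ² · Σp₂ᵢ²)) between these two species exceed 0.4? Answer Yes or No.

Σ p₁ᵢp₂ᵢ = 0.1300 + 0.0062 + 0.0060 + 0.0020 + 0.0288 + 0.0035 = 0.1765
Σp_1ᵢ² = 0.50² + 0.02² + 0.03² + 0.02² + 0.36² + 0.07² = 0.2500 + 0.0004 + 0.0009 + 0.0004 + 0.1296 + 0.0049 = 0.3862
Σp_2ᵢ² = 0.26² + 0.31² + 0.20² + 0.10² + 0.08² + 0.05² = 0.0676 + 0.0961 + 0.0400 + 0.0100 + 0.0064 + 0.0025 = 0.2226
O = 0.1765 / √(0.3862 × 0.2226) = 0.1765 / 0.29320 = 0.6020
O = 0.6020 > 0.4 → Yes.

Yes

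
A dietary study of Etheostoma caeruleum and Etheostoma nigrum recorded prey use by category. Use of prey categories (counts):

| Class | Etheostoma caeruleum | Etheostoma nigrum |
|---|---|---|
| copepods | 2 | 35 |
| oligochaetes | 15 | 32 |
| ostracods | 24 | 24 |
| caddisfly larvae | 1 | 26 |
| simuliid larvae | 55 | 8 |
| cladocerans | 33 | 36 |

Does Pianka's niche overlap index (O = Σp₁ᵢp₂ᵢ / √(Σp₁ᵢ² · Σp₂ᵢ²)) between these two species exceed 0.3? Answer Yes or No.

Proportions for Etheostoma caeruleum (n=130): 2/130=0.0154, 15/130=0.1154, 24/130=0.1846, 1/130=0.0077, 55/130=0.4231, 33/130=0.2538
Proportions for Etheostoma nigrum (n=161): 35/161=0.2174, 32/161=0.1988, 24/161=0.1491, 26/161=0.1615, 8/161=0.0497, 36/161=0.2236
Σ p₁ᵢp₂ᵢ = 0.003348 + 0.022942 + 0.027524 + 0.001244 + 0.021028 + 0.056750 = 0.132836
Σp_1ᵢ² = 0.0154² + 0.1154² + 0.1846² + 0.0077² + 0.4231² + 0.2538² = 0.000237 + 0.013317 + 0.034077 + 0.000059 + 0.179014 + 0.064414 = 0.291118
Σp_2ᵢ² = 0.2174² + 0.1988² + 0.1491² + 0.1615² + 0.0497² + 0.2236² = 0.047263 + 0.039521 + 0.022231 + 0.026082 + 0.002470 + 0.049997 = 0.187564
O = 0.132836 / √(0.291118 × 0.187564) = 0.132836 / 0.2336734 = 0.5685
O = 0.5685 > 0.3 → Yes.

Yes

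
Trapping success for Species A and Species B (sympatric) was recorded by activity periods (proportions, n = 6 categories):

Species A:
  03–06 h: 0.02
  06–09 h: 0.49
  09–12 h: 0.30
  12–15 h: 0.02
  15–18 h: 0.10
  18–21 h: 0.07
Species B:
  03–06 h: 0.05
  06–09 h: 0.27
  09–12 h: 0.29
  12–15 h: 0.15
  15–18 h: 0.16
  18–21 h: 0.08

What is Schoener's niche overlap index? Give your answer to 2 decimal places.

0.77

Σ|p₁ᵢ − p₂ᵢ| = 0.03 + 0.22 + 0.01 + 0.13 + 0.06 + 0.01 = 0.46
D = 1 − ½ × 0.46 = 1 − 0.230 = 0.7700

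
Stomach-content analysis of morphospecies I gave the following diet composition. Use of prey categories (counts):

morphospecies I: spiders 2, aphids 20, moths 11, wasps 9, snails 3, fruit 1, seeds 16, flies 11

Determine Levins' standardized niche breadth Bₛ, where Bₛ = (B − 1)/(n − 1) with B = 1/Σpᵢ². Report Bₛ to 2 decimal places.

0.62

Proportions for morphospecies I (n=73): 2/73=0.0274, 20/73=0.2740, 11/73=0.1507, 9/73=0.1233, 3/73=0.0411, 1/73=0.0137, 16/73=0.2192, 11/73=0.1507
Σpᵢ² = 0.0274² + 0.2740² + 0.1507² + 0.1233² + 0.0411² + 0.0137² + 0.2192² + 0.1507² = 0.000751 + 0.075076 + 0.022710 + 0.015203 + 0.001689 + 0.000188 + 0.048049 + 0.022710 = 0.186376
B = 1 / 0.186376 = 5.3655
Bₛ = (B − 1)/(n − 1) = (5.3655 − 1)/(8 − 1) = 4.3655/7 = 0.6236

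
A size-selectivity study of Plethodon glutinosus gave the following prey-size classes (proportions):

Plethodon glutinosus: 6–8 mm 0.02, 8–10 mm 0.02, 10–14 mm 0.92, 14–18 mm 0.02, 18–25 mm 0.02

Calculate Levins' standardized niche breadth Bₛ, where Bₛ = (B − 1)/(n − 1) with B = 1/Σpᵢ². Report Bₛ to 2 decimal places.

Σpᵢ² = 0.02² + 0.02² + 0.92² + 0.02² + 0.02² = 0.0004 + 0.0004 + 0.8464 + 0.0004 + 0.0004 = 0.8480
B = 1 / 0.8480 = 1.1792
Bₛ = (B − 1)/(n − 1) = (1.1792 − 1)/(5 − 1) = 0.1792/4 = 0.0448

0.04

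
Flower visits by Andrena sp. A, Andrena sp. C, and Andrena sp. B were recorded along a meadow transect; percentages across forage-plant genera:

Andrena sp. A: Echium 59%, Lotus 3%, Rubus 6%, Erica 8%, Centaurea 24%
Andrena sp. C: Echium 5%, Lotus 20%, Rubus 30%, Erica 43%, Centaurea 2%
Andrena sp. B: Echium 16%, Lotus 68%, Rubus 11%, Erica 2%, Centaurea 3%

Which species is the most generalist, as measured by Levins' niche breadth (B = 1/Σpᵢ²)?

Andrena sp. C

Convert percentages to proportions (divide by 100).
Σp_Aᵢ² = 0.59² + 0.03² + 0.06² + 0.08² + 0.24² = 0.3481 + 0.0009 + 0.0036 + 0.0064 + 0.0576 = 0.4166
B_A = 1 / 0.4166 = 2.4004
Σp_Cᵢ² = 0.05² + 0.20² + 0.30² + 0.43² + 0.02² = 0.0025 + 0.0400 + 0.0900 + 0.1849 + 0.0004 = 0.3178
B_C = 1 / 0.3178 = 3.1466
Σp_Bᵢ² = 0.16² + 0.68² + 0.11² + 0.02² + 0.03² = 0.0256 + 0.4624 + 0.0121 + 0.0004 + 0.0009 = 0.5014
B_B = 1 / 0.5014 = 1.9944
Highest B → broadest niche (most generalist): Andrena sp. C (B = 3.15).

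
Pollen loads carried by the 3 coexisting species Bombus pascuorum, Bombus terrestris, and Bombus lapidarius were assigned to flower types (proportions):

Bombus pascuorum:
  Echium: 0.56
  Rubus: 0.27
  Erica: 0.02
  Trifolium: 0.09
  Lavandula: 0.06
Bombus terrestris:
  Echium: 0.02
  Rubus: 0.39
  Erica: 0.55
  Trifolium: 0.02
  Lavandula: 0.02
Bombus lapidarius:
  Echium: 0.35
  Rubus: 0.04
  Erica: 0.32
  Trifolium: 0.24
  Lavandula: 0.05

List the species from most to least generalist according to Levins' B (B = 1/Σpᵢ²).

Bombus lapidarius > Bombus pascuorum > Bombus terrestris

Σp_pascᵢ² = 0.56² + 0.27² + 0.02² + 0.09² + 0.06² = 0.3136 + 0.0729 + 0.0004 + 0.0081 + 0.0036 = 0.3986
B_pasc = 1 / 0.3986 = 2.5088
Σp_terrᵢ² = 0.02² + 0.39² + 0.55² + 0.02² + 0.02² = 0.0004 + 0.1521 + 0.3025 + 0.0004 + 0.0004 = 0.4558
B_terr = 1 / 0.4558 = 2.1939
Σp_lapiᵢ² = 0.35² + 0.04² + 0.32² + 0.24² + 0.05² = 0.1225 + 0.0016 + 0.1024 + 0.0576 + 0.0025 = 0.2866
B_lapi = 1 / 0.2866 = 3.4892
Ranking by B (broadest → narrowest): Bombus lapidarius (3.49) > Bombus pascuorum (2.51) > Bombus terrestris (2.19)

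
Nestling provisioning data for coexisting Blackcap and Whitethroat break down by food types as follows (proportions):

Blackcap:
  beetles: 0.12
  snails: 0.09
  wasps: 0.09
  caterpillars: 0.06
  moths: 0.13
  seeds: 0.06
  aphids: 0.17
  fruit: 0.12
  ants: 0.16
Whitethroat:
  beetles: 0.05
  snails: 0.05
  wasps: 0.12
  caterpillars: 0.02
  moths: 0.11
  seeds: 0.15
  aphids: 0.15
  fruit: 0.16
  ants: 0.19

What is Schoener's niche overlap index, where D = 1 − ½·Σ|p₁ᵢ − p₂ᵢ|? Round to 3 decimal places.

Σ|p₁ᵢ − p₂ᵢ| = 0.07 + 0.04 + 0.03 + 0.04 + 0.02 + 0.09 + 0.02 + 0.04 + 0.03 = 0.38
D = 1 − ½ × 0.38 = 1 − 0.190 = 0.81000

0.810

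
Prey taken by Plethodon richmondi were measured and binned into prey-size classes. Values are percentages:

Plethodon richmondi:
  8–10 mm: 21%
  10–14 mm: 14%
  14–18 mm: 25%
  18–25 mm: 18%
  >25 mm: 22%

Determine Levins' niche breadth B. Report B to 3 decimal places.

Convert percentages to proportions (divide by 100).
Σpᵢ² = 0.21² + 0.14² + 0.25² + 0.18² + 0.22² = 0.0441 + 0.0196 + 0.0625 + 0.0324 + 0.0484 = 0.2070
B = 1 / 0.2070 = 4.83092

4.831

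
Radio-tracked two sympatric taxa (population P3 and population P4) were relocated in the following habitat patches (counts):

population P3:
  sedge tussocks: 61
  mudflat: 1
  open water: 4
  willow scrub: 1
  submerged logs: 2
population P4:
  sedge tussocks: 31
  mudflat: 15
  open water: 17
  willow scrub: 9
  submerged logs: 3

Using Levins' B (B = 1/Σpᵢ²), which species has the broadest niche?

Proportions for population P3 (n=69): 61/69=0.8841, 1/69=0.0145, 4/69=0.0580, 1/69=0.0145, 2/69=0.0290
Proportions for population P4 (n=75): 31/75=0.4133, 15/75=0.2000, 17/75=0.2267, 9/75=0.1200, 3/75=0.0400
Σp_P3ᵢ² = 0.8841² + 0.0145² + 0.0580² + 0.0145² + 0.0290² = 0.781633 + 0.000210 + 0.003364 + 0.000210 + 0.000841 = 0.786258
B_P3 = 1 / 0.786258 = 1.2718
Σp_P4ᵢ² = 0.4133² + 0.2000² + 0.2267² + 0.1200² + 0.0400² = 0.170817 + 0.040000 + 0.051393 + 0.014400 + 0.001600 = 0.278210
B_P4 = 1 / 0.278210 = 3.5944
Highest B → broadest niche (most generalist): population P4 (B = 3.59).

population P4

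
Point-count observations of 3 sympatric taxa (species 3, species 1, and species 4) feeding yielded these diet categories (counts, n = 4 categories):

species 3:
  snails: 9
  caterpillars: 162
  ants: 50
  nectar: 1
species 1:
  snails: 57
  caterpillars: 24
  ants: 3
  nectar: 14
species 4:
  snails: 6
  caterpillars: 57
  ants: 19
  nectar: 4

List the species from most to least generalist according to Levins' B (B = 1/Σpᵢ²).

Proportions for species 3 (n=222): 9/222=0.0405, 162/222=0.7297, 50/222=0.2252, 1/222=0.0045
Proportions for species 1 (n=98): 57/98=0.5816, 24/98=0.2449, 3/98=0.0306, 14/98=0.1429
Proportions for species 4 (n=86): 6/86=0.0698, 57/86=0.6628, 19/86=0.2209, 4/86=0.0465
Σp_3ᵢ² = 0.0405² + 0.7297² + 0.2252² + 0.0045² = 0.001640 + 0.532462 + 0.050715 + 0.000020 = 0.584837
B_3 = 1 / 0.584837 = 1.7099
Σp_1ᵢ² = 0.5816² + 0.2449² + 0.0306² + 0.1429² = 0.338259 + 0.059976 + 0.000936 + 0.020420 = 0.419591
B_1 = 1 / 0.419591 = 2.3833
Σp_4ᵢ² = 0.0698² + 0.6628² + 0.2209² + 0.0465² = 0.004872 + 0.439304 + 0.048797 + 0.002162 = 0.495135
B_4 = 1 / 0.495135 = 2.0197
Ranking by B (broadest → narrowest): species 1 (2.38) > species 4 (2.02) > species 3 (1.71)

species 1 > species 4 > species 3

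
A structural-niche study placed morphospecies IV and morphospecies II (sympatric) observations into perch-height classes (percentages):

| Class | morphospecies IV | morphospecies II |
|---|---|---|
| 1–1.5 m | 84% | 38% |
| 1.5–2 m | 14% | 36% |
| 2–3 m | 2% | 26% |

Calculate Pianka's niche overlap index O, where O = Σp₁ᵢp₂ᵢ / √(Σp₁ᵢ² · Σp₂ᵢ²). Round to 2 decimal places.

0.75

Convert percentages to proportions (divide by 100).
Σ p₁ᵢp₂ᵢ = 0.3192 + 0.0504 + 0.0052 = 0.3748
Σp_1ᵢ² = 0.84² + 0.14² + 0.02² = 0.7056 + 0.0196 + 0.0004 = 0.7256
Σp_2ᵢ² = 0.38² + 0.36² + 0.26² = 0.1444 + 0.1296 + 0.0676 = 0.3416
O = 0.3748 / √(0.7256 × 0.3416) = 0.3748 / 0.49786 = 0.7528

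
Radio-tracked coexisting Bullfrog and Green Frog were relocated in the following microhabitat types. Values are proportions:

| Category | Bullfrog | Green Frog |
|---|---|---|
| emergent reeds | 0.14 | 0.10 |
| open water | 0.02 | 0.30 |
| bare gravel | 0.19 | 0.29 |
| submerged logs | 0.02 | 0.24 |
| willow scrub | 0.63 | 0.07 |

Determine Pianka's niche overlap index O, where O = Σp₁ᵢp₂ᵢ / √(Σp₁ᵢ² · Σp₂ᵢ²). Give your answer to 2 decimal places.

0.37

Σ p₁ᵢp₂ᵢ = 0.0140 + 0.0060 + 0.0551 + 0.0048 + 0.0441 = 0.1240
Σp_1ᵢ² = 0.14² + 0.02² + 0.19² + 0.02² + 0.63² = 0.0196 + 0.0004 + 0.0361 + 0.0004 + 0.3969 = 0.4534
Σp_2ᵢ² = 0.10² + 0.30² + 0.29² + 0.24² + 0.07² = 0.0100 + 0.0900 + 0.0841 + 0.0576 + 0.0049 = 0.2466
O = 0.1240 / √(0.4534 × 0.2466) = 0.1240 / 0.33438 = 0.3708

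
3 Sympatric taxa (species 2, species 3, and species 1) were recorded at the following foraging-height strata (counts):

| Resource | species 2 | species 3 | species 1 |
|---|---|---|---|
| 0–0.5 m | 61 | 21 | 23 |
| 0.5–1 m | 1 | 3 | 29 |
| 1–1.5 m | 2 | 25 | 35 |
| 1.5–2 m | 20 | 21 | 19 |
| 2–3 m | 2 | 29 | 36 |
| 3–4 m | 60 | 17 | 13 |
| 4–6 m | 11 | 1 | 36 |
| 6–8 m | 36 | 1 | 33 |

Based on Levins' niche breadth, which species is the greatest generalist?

species 1

Proportions for species 2 (n=193): 61/193=0.3161, 1/193=0.0052, 2/193=0.0104, 20/193=0.1036, 2/193=0.0104, 60/193=0.3109, 11/193=0.0570, 36/193=0.1865
Proportions for species 3 (n=118): 21/118=0.1780, 3/118=0.0254, 25/118=0.2119, 21/118=0.1780, 29/118=0.2458, 17/118=0.1441, 1/118=0.0085, 1/118=0.0085
Proportions for species 1 (n=224): 23/224=0.1027, 29/224=0.1295, 35/224=0.1563, 19/224=0.0848, 36/224=0.1607, 13/224=0.0580, 36/224=0.1607, 33/224=0.1473
Σp_2ᵢ² = 0.3161² + 0.0052² + 0.0104² + 0.1036² + 0.0104² + 0.3109² + 0.0570² + 0.1865² = 0.099919 + 0.000027 + 0.000108 + 0.010733 + 0.000108 + 0.096659 + 0.003249 + 0.034782 = 0.245585
B_2 = 1 / 0.245585 = 4.0719
Σp_3ᵢ² = 0.1780² + 0.0254² + 0.2119² + 0.1780² + 0.2458² + 0.1441² + 0.0085² + 0.0085² = 0.031684 + 0.000645 + 0.044902 + 0.031684 + 0.060418 + 0.020765 + 0.000072 + 0.000072 = 0.190242
B_3 = 1 / 0.190242 = 5.2565
Σp_1ᵢ² = 0.1027² + 0.1295² + 0.1563² + 0.0848² + 0.1607² + 0.0580² + 0.1607² + 0.1473² = 0.010547 + 0.016770 + 0.024430 + 0.007191 + 0.025824 + 0.003364 + 0.025824 + 0.021697 = 0.135647
B_1 = 1 / 0.135647 = 7.3721
Highest B → broadest niche (most generalist): species 1 (B = 7.37).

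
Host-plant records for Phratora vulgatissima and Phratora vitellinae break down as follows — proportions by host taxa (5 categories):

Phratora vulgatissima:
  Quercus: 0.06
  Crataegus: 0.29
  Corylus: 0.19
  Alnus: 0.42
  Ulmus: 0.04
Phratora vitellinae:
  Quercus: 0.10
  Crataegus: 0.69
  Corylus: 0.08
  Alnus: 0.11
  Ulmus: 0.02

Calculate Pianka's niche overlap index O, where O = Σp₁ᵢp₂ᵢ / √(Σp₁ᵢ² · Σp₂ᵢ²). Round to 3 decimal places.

Σ p₁ᵢp₂ᵢ = 0.0060 + 0.2001 + 0.0152 + 0.0462 + 0.0008 = 0.2683
Σp_1ᵢ² = 0.06² + 0.29² + 0.19² + 0.42² + 0.04² = 0.0036 + 0.0841 + 0.0361 + 0.1764 + 0.0016 = 0.3018
Σp_2ᵢ² = 0.10² + 0.69² + 0.08² + 0.11² + 0.02² = 0.0100 + 0.4761 + 0.0064 + 0.0121 + 0.0004 = 0.5050
O = 0.2683 / √(0.3018 × 0.5050) = 0.2683 / 0.390396 = 0.68725

0.687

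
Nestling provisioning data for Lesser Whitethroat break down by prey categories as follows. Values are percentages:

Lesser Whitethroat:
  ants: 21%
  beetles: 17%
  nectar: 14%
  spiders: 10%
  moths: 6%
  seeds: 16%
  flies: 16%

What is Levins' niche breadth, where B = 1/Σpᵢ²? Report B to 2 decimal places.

6.35

Convert percentages to proportions (divide by 100).
Σpᵢ² = 0.21² + 0.17² + 0.14² + 0.10² + 0.06² + 0.16² + 0.16² = 0.0441 + 0.0289 + 0.0196 + 0.0100 + 0.0036 + 0.0256 + 0.0256 = 0.1574
B = 1 / 0.1574 = 6.3532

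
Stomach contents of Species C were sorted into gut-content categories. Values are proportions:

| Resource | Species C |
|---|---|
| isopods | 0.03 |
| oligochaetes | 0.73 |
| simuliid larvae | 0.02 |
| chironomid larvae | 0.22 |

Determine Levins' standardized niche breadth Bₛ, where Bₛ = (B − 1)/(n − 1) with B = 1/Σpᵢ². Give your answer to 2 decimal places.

Σpᵢ² = 0.03² + 0.73² + 0.02² + 0.22² = 0.0009 + 0.5329 + 0.0004 + 0.0484 = 0.5826
B = 1 / 0.5826 = 1.7164
Bₛ = (B − 1)/(n − 1) = (1.7164 − 1)/(4 − 1) = 0.7164/3 = 0.2388

0.24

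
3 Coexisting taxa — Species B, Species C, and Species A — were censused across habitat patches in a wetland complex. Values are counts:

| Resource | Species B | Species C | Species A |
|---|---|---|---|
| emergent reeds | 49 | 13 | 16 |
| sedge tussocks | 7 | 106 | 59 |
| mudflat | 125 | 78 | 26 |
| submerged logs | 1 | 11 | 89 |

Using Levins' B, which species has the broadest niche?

Proportions for Species B (n=182): 49/182=0.2692, 7/182=0.0385, 125/182=0.6868, 1/182=0.0055
Proportions for Species C (n=208): 13/208=0.0625, 106/208=0.5096, 78/208=0.3750, 11/208=0.0529
Proportions for Species A (n=190): 16/190=0.0842, 59/190=0.3105, 26/190=0.1368, 89/190=0.4684
Σp_Bᵢ² = 0.2692² + 0.0385² + 0.6868² + 0.0055² = 0.072469 + 0.001482 + 0.471694 + 0.000030 = 0.545675
B_B = 1 / 0.545675 = 1.8326
Σp_Cᵢ² = 0.0625² + 0.5096² + 0.3750² + 0.0529² = 0.003906 + 0.259692 + 0.140625 + 0.002798 = 0.407021
B_C = 1 / 0.407021 = 2.4569
Σp_Aᵢ² = 0.0842² + 0.3105² + 0.1368² + 0.4684² = 0.007090 + 0.096410 + 0.018714 + 0.219399 = 0.341613
B_A = 1 / 0.341613 = 2.9273
Highest B → broadest niche (most generalist): Species A (B = 2.93).

Species A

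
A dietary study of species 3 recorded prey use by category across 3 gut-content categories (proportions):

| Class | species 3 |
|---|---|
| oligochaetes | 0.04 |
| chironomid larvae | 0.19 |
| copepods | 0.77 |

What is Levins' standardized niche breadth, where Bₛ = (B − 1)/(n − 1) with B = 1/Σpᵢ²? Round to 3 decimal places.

Σpᵢ² = 0.04² + 0.19² + 0.77² = 0.0016 + 0.0361 + 0.5929 = 0.6306
B = 1 / 0.6306 = 1.58579
Bₛ = (B − 1)/(n − 1) = (1.58579 − 1)/(3 − 1) = 0.58579/2 = 0.29290

0.293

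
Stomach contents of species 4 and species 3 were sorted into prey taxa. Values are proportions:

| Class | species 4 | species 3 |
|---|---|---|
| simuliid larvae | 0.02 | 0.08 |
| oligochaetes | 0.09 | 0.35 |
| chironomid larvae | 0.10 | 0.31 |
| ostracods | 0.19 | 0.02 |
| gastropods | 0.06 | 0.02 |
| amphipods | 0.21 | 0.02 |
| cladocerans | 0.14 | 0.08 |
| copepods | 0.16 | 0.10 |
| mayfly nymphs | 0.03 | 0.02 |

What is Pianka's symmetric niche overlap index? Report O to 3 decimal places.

Σ p₁ᵢp₂ᵢ = 0.0016 + 0.0315 + 0.0310 + 0.0038 + 0.0012 + 0.0042 + 0.0112 + 0.0160 + 0.0006 = 0.1011
Σp_1ᵢ² = 0.02² + 0.09² + 0.10² + 0.19² + 0.06² + 0.21² + 0.14² + 0.16² + 0.03² = 0.0004 + 0.0081 + 0.0100 + 0.0361 + 0.0036 + 0.0441 + 0.0196 + 0.0256 + 0.0009 = 0.1484
Σp_2ᵢ² = 0.08² + 0.35² + 0.31² + 0.02² + 0.02² + 0.02² + 0.08² + 0.10² + 0.02² = 0.0064 + 0.1225 + 0.0961 + 0.0004 + 0.0004 + 0.0004 + 0.0064 + 0.0100 + 0.0004 = 0.2430
O = 0.1011 / √(0.1484 × 0.2430) = 0.1011 / 0.189898 = 0.53239

0.532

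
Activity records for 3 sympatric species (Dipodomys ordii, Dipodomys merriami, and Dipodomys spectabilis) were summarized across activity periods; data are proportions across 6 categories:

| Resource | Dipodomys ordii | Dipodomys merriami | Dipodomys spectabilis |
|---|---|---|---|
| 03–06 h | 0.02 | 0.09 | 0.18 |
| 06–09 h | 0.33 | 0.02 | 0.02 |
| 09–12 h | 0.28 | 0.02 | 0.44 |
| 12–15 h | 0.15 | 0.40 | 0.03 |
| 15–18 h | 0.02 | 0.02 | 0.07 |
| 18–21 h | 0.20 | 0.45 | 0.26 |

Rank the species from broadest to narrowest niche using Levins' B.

Dipodomys ordii > Dipodomys spectabilis > Dipodomys merriami

Σp_ordiᵢ² = 0.02² + 0.33² + 0.28² + 0.15² + 0.02² + 0.20² = 0.0004 + 0.1089 + 0.0784 + 0.0225 + 0.0004 + 0.0400 = 0.2506
B_ordi = 1 / 0.2506 = 3.9904
Σp_merrᵢ² = 0.09² + 0.02² + 0.02² + 0.40² + 0.02² + 0.45² = 0.0081 + 0.0004 + 0.0004 + 0.1600 + 0.0004 + 0.2025 = 0.3718
B_merr = 1 / 0.3718 = 2.6896
Σp_specᵢ² = 0.18² + 0.02² + 0.44² + 0.03² + 0.07² + 0.26² = 0.0324 + 0.0004 + 0.1936 + 0.0009 + 0.0049 + 0.0676 = 0.2998
B_spec = 1 / 0.2998 = 3.3356
Ranking by B (broadest → narrowest): Dipodomys ordii (3.99) > Dipodomys spectabilis (3.34) > Dipodomys merriami (2.69)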